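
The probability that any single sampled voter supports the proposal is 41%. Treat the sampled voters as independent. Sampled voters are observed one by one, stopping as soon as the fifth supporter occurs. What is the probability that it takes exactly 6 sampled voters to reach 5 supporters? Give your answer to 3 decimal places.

0.034

Y = trial on which the fifth success occurs; negative binomial, r=5, p=0.41.
P(Y=6) = C(5,4) · p^5 · (1−p)^1
= 5 · 0.011586 · 0.59 = 0.03418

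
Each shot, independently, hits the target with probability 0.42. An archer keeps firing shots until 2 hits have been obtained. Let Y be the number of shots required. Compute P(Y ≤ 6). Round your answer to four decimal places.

Finishing within 6 shots ⇔ at least 2 successes in the first 6. With X ~ Binomial(6, 0.42), P(Y ≤ 6) = 1 − P(X ≤ 1).
  k=0: C(6,0)·0.42^0·0.58^6 = 0.038069
  k=1: C(6,1)·0.42^1·0.58^5 = 0.165402
1 − 0.203471 = 0.796529

0.7965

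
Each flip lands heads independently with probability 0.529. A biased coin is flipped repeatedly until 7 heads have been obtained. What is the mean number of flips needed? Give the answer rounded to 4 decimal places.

Y = total flips until the seventh success; negative binomial with r=7, p=0.529.
E[Y] = r / p = 7 / 0.529 = 13.232514

13.2325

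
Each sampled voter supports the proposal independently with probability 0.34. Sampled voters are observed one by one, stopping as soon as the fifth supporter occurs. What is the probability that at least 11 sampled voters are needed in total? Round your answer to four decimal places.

Needing more than 10 sampled voters ⇔ fewer than 5 successes in the first 10. With X ~ Binomial(10, 0.34), P(Y > 10) = P(X ≤ 4).
  k=0: C(10,0)·0.34^0·0.66^10 = 0.015683
  k=1: C(10,1)·0.34^1·0.66^9 = 0.080793
  k=2: C(10,2)·0.34^2·0.66^8 = 0.187293
  k=3: C(10,3)·0.34^3·0.66^7 = 0.257292
  k=4: C(10,4)·0.34^4·0.66^6 = 0.231952
P(X ≤ 4) = 0.773013

0.7730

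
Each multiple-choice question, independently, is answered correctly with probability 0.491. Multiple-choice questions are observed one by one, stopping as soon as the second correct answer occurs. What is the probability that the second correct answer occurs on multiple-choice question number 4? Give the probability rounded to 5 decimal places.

Y = trial on which the second success occurs; negative binomial, r=2, p=0.491.
P(Y=4) = C(3,1) · p^2 · (1−p)^2
= 3 · 0.24108 · 0.25908 = 0.1873785

0.18738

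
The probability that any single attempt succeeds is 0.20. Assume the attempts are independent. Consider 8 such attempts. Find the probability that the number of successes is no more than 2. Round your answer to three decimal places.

X ~ Binomial(8, 0.20); P(X ≤ 2) = Σ C(8,k) p^k (1−p)^(8−k) over k:
  k=0: C(8,0)·0.20^0·0.80^8 = 0.16777
  k=1: C(8,1)·0.20^1·0.80^7 = 0.33554
  k=2: C(8,2)·0.20^2·0.80^6 = 0.29360
Total = 0.79692

0.797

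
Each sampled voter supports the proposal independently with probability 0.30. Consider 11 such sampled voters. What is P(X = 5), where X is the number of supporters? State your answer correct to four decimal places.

X ~ Binomial(n=11, p=0.30).
P(X=5) = C(11,5) · p^5 · (1−p)^6
= 462 · 0.00243 · 0.11765 = 0.132080

0.1321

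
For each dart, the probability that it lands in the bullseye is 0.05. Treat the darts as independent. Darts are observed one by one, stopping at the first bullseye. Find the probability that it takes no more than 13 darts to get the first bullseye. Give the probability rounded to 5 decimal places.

Y = number of darts to the first success; geometric, p = 0.05.
P(Y ≤ 13) = 1 − (1−p)^13 = 1 − 0.5133421 = 0.4866579

0.48666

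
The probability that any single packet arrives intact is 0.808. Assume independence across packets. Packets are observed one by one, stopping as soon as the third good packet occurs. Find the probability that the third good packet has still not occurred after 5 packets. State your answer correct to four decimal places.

Needing more than 5 packets ⇔ fewer than 3 successes in the first 5. With X ~ Binomial(5, 0.808), P(Y > 5) = P(X ≤ 2).
  k=0: C(5,0)·0.808^0·0.192^5 = 0.000261
  k=1: C(5,1)·0.808^1·0.192^4 = 0.005490
  k=2: C(5,2)·0.808^2·0.192^3 = 0.046209
P(X ≤ 2) = 0.051960

0.0520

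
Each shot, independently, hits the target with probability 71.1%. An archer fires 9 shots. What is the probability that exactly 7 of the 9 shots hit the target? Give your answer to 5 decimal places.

X ~ Binomial(n=9, p=0.711).
P(X=7) = C(9,7) · p^7 · (1−p)^2
= 36 · 0.091852 · 0.083521 = 0.2761757

0.27618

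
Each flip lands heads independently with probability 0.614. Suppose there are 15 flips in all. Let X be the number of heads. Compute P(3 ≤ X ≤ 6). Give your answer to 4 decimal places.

0.0769

X ~ Binomial(15, 0.614); P(3 ≤ X ≤ 6) = Σ C(15,k) p^k (1−p)^(15−k) over k:
  k=3: C(15,3)·0.614^3·0.386^12 = 0.001152
  k=4: C(15,4)·0.614^4·0.386^11 = 0.005499
  k=5: C(15,5)·0.614^5·0.386^10 = 0.019243
  k=6: C(15,6)·0.614^6·0.386^9 = 0.051015
Total = 0.076909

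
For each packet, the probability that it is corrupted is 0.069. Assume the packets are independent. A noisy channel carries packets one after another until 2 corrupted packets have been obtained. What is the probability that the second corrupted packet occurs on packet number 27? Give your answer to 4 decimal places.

Y = trial on which the second success occurs; negative binomial, r=2, p=0.069.
P(Y=27) = C(26,1) · p^2 · (1−p)^25
= 26 · 0.004761 · 0.16739 = 0.020721

0.0207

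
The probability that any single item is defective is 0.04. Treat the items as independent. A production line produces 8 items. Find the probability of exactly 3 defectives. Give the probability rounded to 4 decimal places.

0.0029

X ~ Binomial(n=8, p=0.04).
P(X=3) = C(8,3) · p^3 · (1−p)^5
= 56 · 6.4e-05 · 0.81537 = 0.002922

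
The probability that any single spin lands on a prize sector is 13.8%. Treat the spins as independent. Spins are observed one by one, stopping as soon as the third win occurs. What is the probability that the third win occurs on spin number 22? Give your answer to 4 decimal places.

0.0328

Y = trial on which the third success occurs; negative binomial, r=3, p=0.138.
P(Y=22) = C(21,2) · p^3 · (1−p)^19
= 210 · 0.0026281 · 0.059517 = 0.032847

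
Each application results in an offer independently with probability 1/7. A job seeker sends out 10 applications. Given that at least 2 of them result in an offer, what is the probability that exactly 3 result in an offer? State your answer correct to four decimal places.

X ~ Binomial(10, 0.142857). Want P(X=3 | X≥2) = P(X=3) / P(X≥2).
P(X=3) = C(10,3)·0.142857^3·0.857143^7 = 0.118921
P(X≥2) = 1 − 0.214058 − 0.356764 = 0.429178
Ratio = 0.118921 / 0.429178 = 0.277091

0.2771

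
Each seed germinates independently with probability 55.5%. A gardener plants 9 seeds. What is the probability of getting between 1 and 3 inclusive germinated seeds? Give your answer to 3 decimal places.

X ~ Binomial(9, 0.555); P(1 ≤ X ≤ 3) = Σ C(9,k) p^k (1−p)^(9−k) over k:
  k=1: C(9,1)·0.555^1·0.445^8 = 0.00768
  k=2: C(9,2)·0.555^2·0.445^7 = 0.03832
  k=3: C(9,3)·0.555^3·0.445^6 = 0.11151
Total = 0.15751

0.158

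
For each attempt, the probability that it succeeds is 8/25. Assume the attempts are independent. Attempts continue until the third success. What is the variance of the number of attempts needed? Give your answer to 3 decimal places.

Y = total attempts until the third success; negative binomial with r=3, p=0.32.
Var(Y) = r(1−p)/p² = 3·0.68 / 0.32² = 19.92188

19.922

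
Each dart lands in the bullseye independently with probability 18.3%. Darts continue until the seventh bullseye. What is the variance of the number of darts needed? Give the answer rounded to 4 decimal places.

170.7725

Y = total darts until the seventh success; negative binomial with r=7, p=0.183.
Var(Y) = r(1−p)/p² = 7·0.817 / 0.183² = 170.772492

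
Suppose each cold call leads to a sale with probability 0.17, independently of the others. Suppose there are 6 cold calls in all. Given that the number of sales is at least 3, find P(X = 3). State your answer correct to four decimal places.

X ~ Binomial(6, 0.17). Want P(X=3 | X≥3) = P(X=3) / P(X≥3).
P(X=3) = C(6,3)·0.17^3·0.83^3 = 0.056184
P(X≥3) = 1 − 0.326940 − 0.401782 − 0.205732 = 0.065546
Ratio = 0.056184 / 0.065546 = 0.857170

0.8572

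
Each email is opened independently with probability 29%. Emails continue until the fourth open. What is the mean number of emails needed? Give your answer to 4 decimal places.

Y = total emails until the fourth success; negative binomial with r=4, p=0.29.
E[Y] = r / p = 4 / 0.29 = 13.793103

13.7931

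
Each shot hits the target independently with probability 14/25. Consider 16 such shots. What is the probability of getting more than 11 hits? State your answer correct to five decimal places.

X ~ Binomial(16, 0.56); P(X ≥ 12) = Σ C(16,k) p^k (1−p)^(16−k) over k:
  k=12: C(16,12)·0.56^12·0.44^4 = 0.0648841
  k=13: C(16,13)·0.56^13·0.44^3 = 0.0254092
  k=14: C(16,14)·0.56^14·0.44^2 = 0.0069298
  k=15: C(16,15)·0.56^15·0.44^1 = 0.0011760
  k=16: C(16,16)·0.56^16·0.44^0 = 0.0000935
Total = 0.0984926

0.09849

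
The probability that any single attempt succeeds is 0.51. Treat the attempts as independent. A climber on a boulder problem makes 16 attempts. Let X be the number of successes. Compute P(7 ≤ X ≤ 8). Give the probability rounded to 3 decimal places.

X ~ Binomial(16, 0.51); P(7 ≤ X ≤ 8) = Σ C(16,k) p^k (1−p)^(16−k) over k:
  k=7: C(16,7)·0.51^7·0.49^9 = 0.16718
  k=8: C(16,8)·0.51^8·0.49^8 = 0.19575
Total = 0.36293

0.363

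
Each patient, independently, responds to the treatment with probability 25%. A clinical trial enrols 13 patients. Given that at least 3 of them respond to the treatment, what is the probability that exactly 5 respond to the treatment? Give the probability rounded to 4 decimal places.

0.1885

X ~ Binomial(13, 0.25). Want P(X=5 | X≥3) = P(X=5) / P(X≥3).
P(X=5) = C(13,5)·0.25^5·0.75^8 = 0.125826
P(X≥3) = 1 − 0.023757 − 0.102948 − 0.205896 = 0.667398
Ratio = 0.125826 / 0.667398 = 0.188531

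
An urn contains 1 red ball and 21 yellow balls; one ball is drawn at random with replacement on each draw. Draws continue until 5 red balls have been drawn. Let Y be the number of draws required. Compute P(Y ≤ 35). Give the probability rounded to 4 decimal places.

0.0202

Finishing within 35 draws ⇔ at least 5 successes in the first 35. With X ~ Binomial(35, 0.045455), P(Y ≤ 35) = 1 − P(X ≤ 4).
  k=0: C(35,0)·0.045455^0·0.954545^35 = 0.196282
  k=1: C(35,1)·0.045455^1·0.954545^34 = 0.327137
  k=2: C(35,2)·0.045455^2·0.954545^33 = 0.264826
  k=3: C(35,3)·0.045455^3·0.954545^32 = 0.138718
  k=4: C(35,4)·0.045455^4·0.954545^31 = 0.052845
1 − 0.979809 = 0.020191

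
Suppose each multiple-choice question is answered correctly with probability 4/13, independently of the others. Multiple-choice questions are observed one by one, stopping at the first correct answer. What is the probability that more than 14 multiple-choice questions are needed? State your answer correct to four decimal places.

Y = number of multiple-choice questions to the first success; geometric, p = 0.307692.
P(Y > 14) = P(first 14 all fail) = (1−p)^14 = 0.005810

0.0058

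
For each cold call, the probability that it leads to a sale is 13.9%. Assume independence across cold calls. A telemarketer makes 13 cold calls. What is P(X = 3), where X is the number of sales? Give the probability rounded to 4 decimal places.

X ~ Binomial(n=13, p=0.139).
P(X=3) = C(13,3) · p^3 · (1−p)^10
= 286 · 0.0026856 · 0.22389 = 0.171966

0.1720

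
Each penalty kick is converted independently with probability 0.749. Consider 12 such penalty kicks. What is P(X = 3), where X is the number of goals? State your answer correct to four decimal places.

0.0004

X ~ Binomial(n=12, p=0.749).
P(X=3) = C(12,3) · p^3 · (1−p)^9
= 220 · 0.42019 · 3.9542e-06 = 0.000366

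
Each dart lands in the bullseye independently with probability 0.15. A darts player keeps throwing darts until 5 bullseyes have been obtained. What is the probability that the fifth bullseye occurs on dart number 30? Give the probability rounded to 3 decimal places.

Y = trial on which the fifth success occurs; negative binomial, r=5, p=0.15.
P(Y=30) = C(29,4) · p^5 · (1−p)^25
= 23751 · 7.5937e-05 · 0.017198 = 0.03102

0.031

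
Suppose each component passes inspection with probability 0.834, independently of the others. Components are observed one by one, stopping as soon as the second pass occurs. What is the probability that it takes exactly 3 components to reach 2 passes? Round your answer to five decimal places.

Y = trial on which the second success occurs; negative binomial, r=2, p=0.834.
P(Y=3) = C(2,1) · p^2 · (1−p)^1
= 2 · 0.69556 · 0.166 = 0.2309246

0.23092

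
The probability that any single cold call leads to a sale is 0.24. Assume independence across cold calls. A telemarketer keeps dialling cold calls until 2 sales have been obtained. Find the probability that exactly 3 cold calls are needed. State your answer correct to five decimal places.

0.08755

Y = trial on which the second success occurs; negative binomial, r=2, p=0.24.
P(Y=3) = C(2,1) · p^2 · (1−p)^1
= 2 · 0.0576 · 0.76 = 0.0875520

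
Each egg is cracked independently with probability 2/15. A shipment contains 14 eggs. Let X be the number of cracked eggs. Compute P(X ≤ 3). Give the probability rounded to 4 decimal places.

0.8946

X ~ Binomial(14, 0.133333); P(X ≤ 3) = Σ C(14,k) p^k (1−p)^(14−k) over k:
  k=0: C(14,0)·0.133333^0·0.866667^14 = 0.134874
  k=1: C(14,1)·0.133333^1·0.866667^13 = 0.290499
  k=2: C(14,2)·0.133333^2·0.866667^12 = 0.290499
  k=3: C(14,3)·0.133333^3·0.866667^11 = 0.178768
Total = 0.894640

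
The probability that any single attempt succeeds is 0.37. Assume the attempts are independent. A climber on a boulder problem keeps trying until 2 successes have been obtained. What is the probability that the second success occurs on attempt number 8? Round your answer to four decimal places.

Y = trial on which the second success occurs; negative binomial, r=2, p=0.37.
P(Y=8) = C(7,1) · p^2 · (1−p)^6
= 7 · 0.1369 · 0.062524 = 0.059916

0.0599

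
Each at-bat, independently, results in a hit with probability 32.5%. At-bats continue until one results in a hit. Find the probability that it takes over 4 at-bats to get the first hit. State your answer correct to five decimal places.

Y = number of at-bats to the first success; geometric, p = 0.325.
P(Y > 4) = P(first 4 all fail) = (1−p)^4 = 0.2075941

0.20759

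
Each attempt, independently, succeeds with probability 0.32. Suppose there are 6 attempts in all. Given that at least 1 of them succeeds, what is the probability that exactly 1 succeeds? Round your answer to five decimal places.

0.30978

X ~ Binomial(6, 0.32). Want P(X=1 | X≥1) = P(X=1) / P(X≥1).
P(X=1) = C(6,1)·0.32^1·0.68^5 = 0.2791552
P(X≥1) = 1 − 0.0988675 = 0.9011325
Ratio = 0.2791552 / 0.9011325 = 0.3097827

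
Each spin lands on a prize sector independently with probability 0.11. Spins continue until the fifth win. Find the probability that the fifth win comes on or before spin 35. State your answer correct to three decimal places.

0.340

Finishing within 35 spins ⇔ at least 5 successes in the first 35. With X ~ Binomial(35, 0.11), P(Y ≤ 35) = 1 − P(X ≤ 4).
  k=0: C(35,0)·0.11^0·0.89^35 = 0.01693
  k=1: C(35,1)·0.11^1·0.89^34 = 0.07324
  k=2: C(35,2)·0.11^2·0.89^33 = 0.15388
  k=3: C(35,3)·0.11^3·0.89^32 = 0.20920
  k=4: C(35,4)·0.11^4·0.89^31 = 0.20685
1 − 0.66010 = 0.33990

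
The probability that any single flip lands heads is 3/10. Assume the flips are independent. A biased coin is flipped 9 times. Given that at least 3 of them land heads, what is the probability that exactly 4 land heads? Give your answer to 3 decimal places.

0.319

X ~ Binomial(9, 0.30). Want P(X=4 | X≥3) = P(X=4) / P(X≥3).
P(X=4) = C(9,4)·0.30^4·0.70^5 = 0.17153
P(X≥3) = 1 − 0.04035 − 0.15565 − 0.26683 = 0.53717
Ratio = 0.17153 / 0.53717 = 0.31933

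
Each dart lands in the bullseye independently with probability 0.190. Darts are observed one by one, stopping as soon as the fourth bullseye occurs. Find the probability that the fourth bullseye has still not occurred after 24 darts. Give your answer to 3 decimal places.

0.305

Needing more than 24 darts ⇔ fewer than 4 successes in the first 24. With X ~ Binomial(24, 0.19), P(Y > 24) = P(X ≤ 3).
  k=0: C(24,0)·0.19^0·0.81^24 = 0.00636
  k=1: C(24,1)·0.19^1·0.81^23 = 0.03582
  k=2: C(24,2)·0.19^2·0.81^22 = 0.09662
  k=3: C(24,3)·0.19^3·0.81^21 = 0.16621
P(X ≤ 3) = 0.30502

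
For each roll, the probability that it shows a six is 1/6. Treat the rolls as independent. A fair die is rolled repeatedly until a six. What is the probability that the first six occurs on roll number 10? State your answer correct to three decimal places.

Geometric (trials to first success), p = 0.166667.
P(Y = 10) = (1−p)^9 · p = 0.19381 · 0.166667 = 0.03230

0.032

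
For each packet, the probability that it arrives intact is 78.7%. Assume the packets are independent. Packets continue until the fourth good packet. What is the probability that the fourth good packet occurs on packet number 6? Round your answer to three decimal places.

0.174

Y = trial on which the fourth success occurs; negative binomial, r=4, p=0.787.
P(Y=6) = C(5,3) · p^4 · (1−p)^2
= 10 · 0.38362 · 0.045369 = 0.17404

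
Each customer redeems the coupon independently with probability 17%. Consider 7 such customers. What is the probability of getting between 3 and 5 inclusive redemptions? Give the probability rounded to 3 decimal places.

0.100

X ~ Binomial(7, 0.17); P(3 ≤ X ≤ 5) = Σ C(7,k) p^k (1−p)^(7−k) over k:
  k=3: C(7,3)·0.17^3·0.83^4 = 0.08161
  k=4: C(7,4)·0.17^4·0.83^3 = 0.01671
  k=5: C(7,5)·0.17^5·0.83^2 = 0.00205
Total = 0.10038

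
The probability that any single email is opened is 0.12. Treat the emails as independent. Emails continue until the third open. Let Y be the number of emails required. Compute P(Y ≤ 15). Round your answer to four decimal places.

0.2654

Finishing within 15 emails ⇔ at least 3 successes in the first 15. With X ~ Binomial(15, 0.12), P(Y ≤ 15) = 1 − P(X ≤ 2).
  k=0: C(15,0)·0.12^0·0.88^15 = 0.146974
  k=1: C(15,1)·0.12^1·0.88^14 = 0.300628
  k=2: C(15,2)·0.12^2·0.88^13 = 0.286963
1 − 0.734566 = 0.265434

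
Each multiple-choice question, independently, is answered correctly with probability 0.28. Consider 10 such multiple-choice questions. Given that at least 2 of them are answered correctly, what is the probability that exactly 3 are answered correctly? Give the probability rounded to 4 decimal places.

0.3234

X ~ Binomial(10, 0.28). Want P(X=3 | X≥2) = P(X=3) / P(X≥2).
P(X=3) = C(10,3)·0.28^3·0.72^7 = 0.264230
P(X≥2) = 1 − 0.037439 − 0.145596 = 0.816965
Ratio = 0.264230 / 0.816965 = 0.323429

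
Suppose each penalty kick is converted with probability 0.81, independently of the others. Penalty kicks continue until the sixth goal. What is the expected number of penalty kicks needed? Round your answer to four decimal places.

7.4074

Y = total penalty kicks until the sixth success; negative binomial with r=6, p=0.81.
E[Y] = r / p = 6 / 0.81 = 7.407407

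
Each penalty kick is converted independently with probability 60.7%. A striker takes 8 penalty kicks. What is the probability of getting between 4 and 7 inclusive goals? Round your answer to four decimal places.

0.8185

X ~ Binomial(8, 0.607); P(4 ≤ X ≤ 7) = Σ C(8,k) p^k (1−p)^(8−k) over k:
  k=4: C(8,4)·0.607^4·0.393^4 = 0.226685
  k=5: C(8,5)·0.607^5·0.393^3 = 0.280097
  k=6: C(8,6)·0.607^6·0.393^2 = 0.216309
  k=7: C(8,7)·0.607^7·0.393^1 = 0.095456
Total = 0.818548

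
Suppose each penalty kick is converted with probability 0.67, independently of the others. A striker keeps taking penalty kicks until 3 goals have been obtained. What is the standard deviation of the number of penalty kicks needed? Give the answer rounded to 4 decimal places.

Y = total penalty kicks until the third success; negative binomial with r=3, p=0.67.
SD(Y) = √[r(1−p)/p²] = √(2.205391) = 1.485056

1.4851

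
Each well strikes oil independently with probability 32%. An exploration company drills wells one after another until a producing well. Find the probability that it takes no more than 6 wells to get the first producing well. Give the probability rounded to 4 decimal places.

0.9011

Y = number of wells to the first success; geometric, p = 0.32.
P(Y ≤ 6) = 1 − (1−p)^6 = 1 − 0.098867 = 0.901133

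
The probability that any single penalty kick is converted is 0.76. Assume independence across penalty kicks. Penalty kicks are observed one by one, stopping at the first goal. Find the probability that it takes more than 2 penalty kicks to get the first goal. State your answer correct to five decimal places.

Y = number of penalty kicks to the first success; geometric, p = 0.76.
P(Y > 2) = P(first 2 all fail) = (1−p)^2 = 0.0576000

0.05760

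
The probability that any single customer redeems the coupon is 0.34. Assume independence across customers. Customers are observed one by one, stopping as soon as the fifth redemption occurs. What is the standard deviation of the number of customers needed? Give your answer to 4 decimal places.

5.3429

Y = total customers until the fifth success; negative binomial with r=5, p=0.34.
SD(Y) = √[r(1−p)/p²] = √(28.546713) = 5.342912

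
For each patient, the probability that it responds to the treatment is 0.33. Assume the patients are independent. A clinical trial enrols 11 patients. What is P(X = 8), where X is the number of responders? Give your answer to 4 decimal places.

X ~ Binomial(n=11, p=0.33).
P(X=8) = C(11,8) · p^8 · (1−p)^3
= 165 · 0.00014064 · 0.30076 = 0.006979

0.0070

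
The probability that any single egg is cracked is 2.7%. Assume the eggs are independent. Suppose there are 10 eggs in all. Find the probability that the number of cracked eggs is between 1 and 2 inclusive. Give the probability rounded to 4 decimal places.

X ~ Binomial(10, 0.027); P(1 ≤ X ≤ 2) = Σ C(10,k) p^k (1−p)^(10−k) over k:
  k=1: C(10,1)·0.027^1·0.973^9 = 0.211047
  k=2: C(10,2)·0.027^2·0.973^8 = 0.026354
Total = 0.237401

0.2374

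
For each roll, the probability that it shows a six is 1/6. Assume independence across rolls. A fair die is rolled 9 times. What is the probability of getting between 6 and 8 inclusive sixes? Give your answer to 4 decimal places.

X ~ Binomial(9, 0.166667); P(6 ≤ X ≤ 8) = Σ C(9,k) p^k (1−p)^(9−k) over k:
  k=6: C(9,6)·0.166667^6·0.833333^3 = 0.001042
  k=7: C(9,7)·0.166667^7·0.833333^2 = 0.000089
  k=8: C(9,8)·0.166667^8·0.833333^1 = 0.000004
Total = 0.001136

0.0011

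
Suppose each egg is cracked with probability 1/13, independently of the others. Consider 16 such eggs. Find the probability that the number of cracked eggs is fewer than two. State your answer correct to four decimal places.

X ~ Binomial(16, 0.076923); P(X ≤ 1) = Σ C(16,k) p^k (1−p)^(16−k) over k:
  k=0: C(16,0)·0.076923^0·0.923077^16 = 0.277847
  k=1: C(16,1)·0.076923^1·0.923077^15 = 0.370463
Total = 0.648311

0.6483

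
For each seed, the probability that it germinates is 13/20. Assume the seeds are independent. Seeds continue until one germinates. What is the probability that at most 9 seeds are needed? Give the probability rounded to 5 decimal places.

Y = number of seeds to the first success; geometric, p = 0.65.
P(Y ≤ 9) = 1 − (1−p)^9 = 1 − 0.0000788 = 0.9999212

0.99992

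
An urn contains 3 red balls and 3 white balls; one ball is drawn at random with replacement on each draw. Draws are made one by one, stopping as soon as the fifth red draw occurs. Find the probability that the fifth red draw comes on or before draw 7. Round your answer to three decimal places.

0.227

Finishing within 7 draws ⇔ at least 5 successes in the first 7. With X ~ Binomial(7, 0.50), P(Y ≤ 7) = 1 − P(X ≤ 4).
  k=0: C(7,0)·0.50^0·0.50^7 = 0.00781
  k=1: C(7,1)·0.50^1·0.50^6 = 0.05469
  k=2: C(7,2)·0.50^2·0.50^5 = 0.16406
  k=3: C(7,3)·0.50^3·0.50^4 = 0.27344
  k=4: C(7,4)·0.50^4·0.50^3 = 0.27344
1 − 0.77344 = 0.22656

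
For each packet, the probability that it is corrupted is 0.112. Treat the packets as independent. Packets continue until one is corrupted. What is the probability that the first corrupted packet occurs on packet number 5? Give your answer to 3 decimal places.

Geometric (trials to first success), p = 0.112.
P(Y = 5) = (1−p)^4 · p = 0.6218 · 0.112 = 0.06964

0.070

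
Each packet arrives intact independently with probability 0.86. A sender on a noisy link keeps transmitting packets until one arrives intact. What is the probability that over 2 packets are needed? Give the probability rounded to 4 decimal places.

0.0196

Y = number of packets to the first success; geometric, p = 0.86.
P(Y > 2) = P(first 2 all fail) = (1−p)^2 = 0.019600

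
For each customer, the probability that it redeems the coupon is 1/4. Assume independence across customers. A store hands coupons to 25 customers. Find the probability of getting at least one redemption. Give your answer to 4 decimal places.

P(at least one) = 1 − P(none) = 1 − (1 − 0.25)^25
= 1 − 0.000753 = 0.999247

0.9992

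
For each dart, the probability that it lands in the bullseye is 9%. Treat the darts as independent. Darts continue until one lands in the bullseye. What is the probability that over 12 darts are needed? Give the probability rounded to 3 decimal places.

0.322

Y = number of darts to the first success; geometric, p = 0.09.
P(Y > 12) = P(first 12 all fail) = (1−p)^12 = 0.32248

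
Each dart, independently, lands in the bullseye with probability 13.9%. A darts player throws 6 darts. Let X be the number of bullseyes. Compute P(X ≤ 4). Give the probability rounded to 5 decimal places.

0.99972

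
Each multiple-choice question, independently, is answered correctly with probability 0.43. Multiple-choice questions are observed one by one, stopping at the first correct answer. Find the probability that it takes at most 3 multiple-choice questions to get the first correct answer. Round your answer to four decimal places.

0.8148

Y = number of multiple-choice questions to the first success; geometric, p = 0.43.
P(Y ≤ 3) = 1 − (1−p)^3 = 1 − 0.185193 = 0.814807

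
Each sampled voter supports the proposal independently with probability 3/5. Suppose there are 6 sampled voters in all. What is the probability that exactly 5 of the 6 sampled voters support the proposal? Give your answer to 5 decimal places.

0.18662

X ~ Binomial(n=6, p=0.60).
P(X=5) = C(6,5) · p^5 · (1−p)^1
= 6 · 0.07776 · 0.4 = 0.1866240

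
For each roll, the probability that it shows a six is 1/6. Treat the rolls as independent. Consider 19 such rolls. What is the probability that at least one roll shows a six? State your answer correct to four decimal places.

0.9687

P(at least one) = 1 − P(none) = 1 − (1 − 0.166667)^19
= 1 − 0.031301 = 0.968699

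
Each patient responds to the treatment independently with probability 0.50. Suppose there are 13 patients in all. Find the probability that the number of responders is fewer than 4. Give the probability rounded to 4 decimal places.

0.0461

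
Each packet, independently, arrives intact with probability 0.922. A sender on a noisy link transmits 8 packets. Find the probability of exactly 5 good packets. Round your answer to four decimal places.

0.0177

X ~ Binomial(n=8, p=0.922).
P(X=5) = C(8,5) · p^5 · (1−p)^3
= 56 · 0.66628 · 0.00047455 = 0.017706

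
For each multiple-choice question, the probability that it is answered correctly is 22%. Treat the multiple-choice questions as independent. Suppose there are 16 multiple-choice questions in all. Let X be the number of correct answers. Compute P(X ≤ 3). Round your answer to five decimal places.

0.51857

X ~ Binomial(16, 0.22); P(X ≤ 3) = Σ C(16,k) p^k (1−p)^(16−k) over k:
  k=0: C(16,0)·0.22^0·0.78^16 = 0.0187721
  k=1: C(16,1)·0.22^1·0.78^15 = 0.0847153
  k=2: C(16,2)·0.22^2·0.78^14 = 0.1792054
  k=3: C(16,3)·0.22^3·0.78^13 = 0.2358772
Total = 0.5185700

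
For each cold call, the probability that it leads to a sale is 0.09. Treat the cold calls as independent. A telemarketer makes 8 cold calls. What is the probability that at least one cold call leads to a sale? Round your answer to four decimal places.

P(at least one) = 1 − P(none) = 1 − (1 − 0.09)^8
= 1 − 0.470253 = 0.529747

0.5297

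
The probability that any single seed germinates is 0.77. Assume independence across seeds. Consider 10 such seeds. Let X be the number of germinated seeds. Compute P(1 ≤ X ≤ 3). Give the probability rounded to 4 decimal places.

X ~ Binomial(10, 0.77); P(1 ≤ X ≤ 3) = Σ C(10,k) p^k (1−p)^(10−k) over k:
  k=1: C(10,1)·0.77^1·0.23^9 = 0.000014
  k=2: C(10,2)·0.77^2·0.23^8 = 0.000209
  k=3: C(10,3)·0.77^3·0.23^7 = 0.001865
Total = 0.002088

0.0021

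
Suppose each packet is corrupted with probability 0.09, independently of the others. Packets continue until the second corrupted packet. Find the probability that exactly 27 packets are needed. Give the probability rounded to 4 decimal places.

0.0199

Y = trial on which the second success occurs; negative binomial, r=2, p=0.09.
P(Y=27) = C(26,1) · p^2 · (1−p)^25
= 26 · 0.0081 · 0.094631 = 0.019929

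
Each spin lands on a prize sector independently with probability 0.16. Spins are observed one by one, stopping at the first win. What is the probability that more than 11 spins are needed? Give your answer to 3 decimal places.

Y = number of spins to the first success; geometric, p = 0.16.
P(Y > 11) = P(first 11 all fail) = (1−p)^11 = 0.14692

0.147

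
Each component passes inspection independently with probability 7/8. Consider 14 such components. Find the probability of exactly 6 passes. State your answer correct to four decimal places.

X ~ Binomial(n=14, p=0.875).
P(X=6) = C(14,6) · p^6 · (1−p)^8
= 3003 · 0.4488 · 5.9605e-08 = 0.000080

0.0001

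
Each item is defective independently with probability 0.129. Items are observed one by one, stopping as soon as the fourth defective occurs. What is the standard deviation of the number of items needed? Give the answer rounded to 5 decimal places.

Y = total items until the fourth success; negative binomial with r=4, p=0.129.
SD(Y) = √[r(1−p)/p²] = √(209.3624181) = 14.4693614

14.46936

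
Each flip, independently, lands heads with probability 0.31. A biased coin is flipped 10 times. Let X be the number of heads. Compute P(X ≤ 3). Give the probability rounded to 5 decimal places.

X ~ Binomial(10, 0.31); P(X ≤ 3) = Σ C(10,k) p^k (1−p)^(10−k) over k:
  k=0: C(10,0)·0.31^0·0.69^10 = 0.0244619
  k=1: C(10,1)·0.31^1·0.69^9 = 0.1099015
  k=2: C(10,2)·0.31^2·0.69^8 = 0.2221921
  k=3: C(10,3)·0.31^3·0.69^7 = 0.2662012
Total = 0.6227567

0.62276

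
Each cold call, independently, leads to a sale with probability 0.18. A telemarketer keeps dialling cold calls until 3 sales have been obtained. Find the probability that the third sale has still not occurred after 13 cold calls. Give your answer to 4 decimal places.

0.5769

Needing more than 13 cold calls ⇔ fewer than 3 successes in the first 13. With X ~ Binomial(13, 0.18), P(Y > 13) = P(X ≤ 2).
  k=0: C(13,0)·0.18^0·0.82^13 = 0.075784
  k=1: C(13,1)·0.18^1·0.82^12 = 0.216263
  k=2: C(13,2)·0.18^2·0.82^11 = 0.284834
P(X ≤ 2) = 0.576881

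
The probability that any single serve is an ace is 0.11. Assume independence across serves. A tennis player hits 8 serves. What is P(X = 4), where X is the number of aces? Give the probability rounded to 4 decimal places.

X ~ Binomial(n=8, p=0.11).
P(X=4) = C(8,4) · p^4 · (1−p)^4
= 70 · 0.00014641 · 0.62742 = 0.006430

0.0064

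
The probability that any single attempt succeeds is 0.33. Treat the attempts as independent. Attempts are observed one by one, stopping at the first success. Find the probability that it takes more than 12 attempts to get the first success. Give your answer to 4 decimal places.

0.0082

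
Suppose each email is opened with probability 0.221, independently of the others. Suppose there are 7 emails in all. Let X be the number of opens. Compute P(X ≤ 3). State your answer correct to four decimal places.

X ~ Binomial(7, 0.221); P(X ≤ 3) = Σ C(7,k) p^k (1−p)^(7−k) over k:
  k=0: C(7,0)·0.221^0·0.779^7 = 0.174085
  k=1: C(7,1)·0.221^1·0.779^6 = 0.345712
  k=2: C(7,2)·0.221^2·0.779^5 = 0.294233
  k=3: C(7,3)·0.221^3·0.779^4 = 0.139122
Total = 0.953152

0.9532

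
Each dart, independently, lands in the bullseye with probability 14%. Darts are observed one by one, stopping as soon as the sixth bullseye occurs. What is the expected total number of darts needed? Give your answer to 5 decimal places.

Y = total darts until the sixth success; negative binomial with r=6, p=0.14.
E[Y] = r / p = 6 / 0.14 = 42.8571429

42.85714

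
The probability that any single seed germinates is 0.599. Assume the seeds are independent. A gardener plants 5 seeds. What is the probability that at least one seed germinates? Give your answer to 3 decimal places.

0.990

P(at least one) = 1 − P(none) = 1 − (1 − 0.599)^5
= 1 − 0.01037 = 0.98963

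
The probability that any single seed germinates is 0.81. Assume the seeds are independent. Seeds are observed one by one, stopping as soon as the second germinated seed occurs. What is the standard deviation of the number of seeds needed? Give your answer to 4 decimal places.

0.7610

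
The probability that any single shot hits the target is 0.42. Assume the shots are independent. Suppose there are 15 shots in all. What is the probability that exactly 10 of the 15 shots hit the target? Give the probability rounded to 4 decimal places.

0.0337

X ~ Binomial(n=15, p=0.42).
P(X=10) = C(15,10) · p^10 · (1−p)^5
= 3003 · 0.0001708 · 0.065636 = 0.033666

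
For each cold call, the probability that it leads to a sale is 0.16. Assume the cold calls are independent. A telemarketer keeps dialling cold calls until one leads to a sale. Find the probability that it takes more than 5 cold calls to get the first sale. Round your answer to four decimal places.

0.4182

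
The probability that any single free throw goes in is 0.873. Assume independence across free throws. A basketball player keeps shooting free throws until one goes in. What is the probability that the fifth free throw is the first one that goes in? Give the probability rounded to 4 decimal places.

0.0002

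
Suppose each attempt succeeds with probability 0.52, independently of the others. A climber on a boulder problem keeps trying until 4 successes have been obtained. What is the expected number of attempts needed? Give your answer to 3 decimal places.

7.692

Y = total attempts until the fourth success; negative binomial with r=4, p=0.52.
E[Y] = r / p = 4 / 0.52 = 7.69231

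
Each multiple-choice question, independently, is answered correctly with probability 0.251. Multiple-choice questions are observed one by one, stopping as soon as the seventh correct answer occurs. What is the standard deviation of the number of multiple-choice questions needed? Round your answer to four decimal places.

9.1225

Y = total multiple-choice questions until the seventh success; negative binomial with r=7, p=0.251.
SD(Y) = √[r(1−p)/p²] = √(83.220901) = 9.122549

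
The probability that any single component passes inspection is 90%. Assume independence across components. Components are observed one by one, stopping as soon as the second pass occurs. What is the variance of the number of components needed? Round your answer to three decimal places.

0.247

Y = total components until the second success; negative binomial with r=2, p=0.90.
Var(Y) = r(1−p)/p² = 2·0.10 / 0.90² = 0.24691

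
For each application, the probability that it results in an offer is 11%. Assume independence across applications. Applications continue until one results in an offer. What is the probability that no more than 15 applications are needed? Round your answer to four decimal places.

0.8259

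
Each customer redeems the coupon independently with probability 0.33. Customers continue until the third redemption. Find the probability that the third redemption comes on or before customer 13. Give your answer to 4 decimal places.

0.8557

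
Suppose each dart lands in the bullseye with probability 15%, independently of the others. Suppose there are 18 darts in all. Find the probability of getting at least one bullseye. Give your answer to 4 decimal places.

P(at least one) = 1 − P(none) = 1 − (1 − 0.15)^18
= 1 − 0.053646 = 0.946354

0.9464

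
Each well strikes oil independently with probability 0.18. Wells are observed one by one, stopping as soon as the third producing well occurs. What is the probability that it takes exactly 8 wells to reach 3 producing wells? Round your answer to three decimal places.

0.045

Y = trial on which the third success occurs; negative binomial, r=3, p=0.18.
P(Y=8) = C(7,2) · p^3 · (1−p)^5
= 21 · 0.005832 · 0.37074 = 0.04541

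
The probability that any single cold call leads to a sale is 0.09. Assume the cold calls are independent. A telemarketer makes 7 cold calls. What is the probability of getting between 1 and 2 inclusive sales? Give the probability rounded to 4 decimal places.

X ~ Binomial(7, 0.09); P(1 ≤ X ≤ 2) = Σ C(7,k) p^k (1−p)^(7−k) over k:
  k=1: C(7,1)·0.09^1·0.91^6 = 0.357758
  k=2: C(7,2)·0.09^2·0.91^5 = 0.106148
Total = 0.463905

0.4639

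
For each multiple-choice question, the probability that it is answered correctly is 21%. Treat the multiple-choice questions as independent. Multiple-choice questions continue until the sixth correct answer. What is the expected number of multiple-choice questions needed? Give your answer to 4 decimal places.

28.5714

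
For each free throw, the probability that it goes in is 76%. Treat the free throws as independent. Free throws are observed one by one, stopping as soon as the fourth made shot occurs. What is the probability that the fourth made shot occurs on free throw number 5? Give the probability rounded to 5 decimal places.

0.32028

Y = trial on which the fourth success occurs; negative binomial, r=4, p=0.76.
P(Y=5) = C(4,3) · p^4 · (1−p)^1
= 4 · 0.33362 · 0.24 = 0.3202769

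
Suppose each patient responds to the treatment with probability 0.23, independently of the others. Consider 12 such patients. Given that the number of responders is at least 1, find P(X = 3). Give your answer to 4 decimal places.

X ~ Binomial(12, 0.23). Want P(X=3 | X≥1) = P(X=3) / P(X≥1).
P(X=3) = C(12,3)·0.23^3·0.77^9 = 0.254696
P(X≥1) = 1 − 0.043440 = 0.956560
Ratio = 0.254696 / 0.956560 = 0.266263

0.2663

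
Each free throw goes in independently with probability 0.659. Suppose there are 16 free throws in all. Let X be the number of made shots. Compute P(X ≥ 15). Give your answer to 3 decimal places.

0.012

X ~ Binomial(16, 0.659); P(X ≥ 15) = Σ C(16,k) p^k (1−p)^(16−k) over k:
  k=15: C(16,15)·0.659^15·0.341^1 = 0.01048
  k=16: C(16,16)·0.659^16·0.341^0 = 0.00127
Total = 0.01174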